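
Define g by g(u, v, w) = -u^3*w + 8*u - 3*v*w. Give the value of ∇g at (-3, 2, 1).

(-19, -3, 21)

∂g/∂u = -3*u^2*w + 8
∂g/∂v = -3*w
∂g/∂w = -u^3 - 3*v
∇g = (-3*u^2*w + 8, -3*w, -u^3 - 3*v)
At (-3, 2, 1): (-19, -3, 21).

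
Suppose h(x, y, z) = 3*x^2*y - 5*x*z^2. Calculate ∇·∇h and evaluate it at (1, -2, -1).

-22

∂²h/∂x² = 6*y
∂²h/∂y² = 0
∂²h/∂z² = -10*x
∇²h = -10*x + 6*y
At (1, -2, -1): -22.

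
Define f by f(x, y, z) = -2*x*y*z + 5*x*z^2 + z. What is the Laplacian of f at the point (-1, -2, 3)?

∂²f/∂x² = 0
∂²f/∂y² = 0
∂²f/∂z² = 10*x
∇²f = 10*x
At (-1, -2, 3): -10.

-10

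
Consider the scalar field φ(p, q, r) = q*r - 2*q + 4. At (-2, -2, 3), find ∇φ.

∂φ/∂p = 0
∂φ/∂q = r - 2
∂φ/∂r = q
∇φ = (0, r - 2, q)
At (-2, -2, 3): (0, 1, -2).

(0, 1, -2)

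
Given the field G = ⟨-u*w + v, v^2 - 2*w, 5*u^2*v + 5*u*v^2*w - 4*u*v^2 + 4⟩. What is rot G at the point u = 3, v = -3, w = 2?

(-61, 33, -1)

(∇×G)₁ = ∂G₃/∂v − ∂G₂/∂w = 5*u^2 + 10*u*v*w - 8*u*v + 2
(∇×G)₂ = ∂G₁/∂w − ∂G₃/∂u = -10*u*v - u - 5*v^2*w + 4*v^2
(∇×G)₃ = ∂G₂/∂u − ∂G₁/∂v = -1
∇×G = (5*u^2 + 10*u*v*w - 8*u*v + 2, -10*u*v - u - 5*v^2*w + 4*v^2, -1)
At (3, -3, 2): (-61, 33, -1).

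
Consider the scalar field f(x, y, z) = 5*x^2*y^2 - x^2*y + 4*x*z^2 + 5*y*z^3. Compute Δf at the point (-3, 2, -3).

-78

∂²f/∂x² = 2*y*(5*y - 1)
∂²f/∂y² = 10*x^2
∂²f/∂z² = 2*(4*x + 15*y*z)
∇²f = 10*x^2 + 8*x + 10*y^2 + 30*y*z - 2*y
At (-3, 2, -3): -78.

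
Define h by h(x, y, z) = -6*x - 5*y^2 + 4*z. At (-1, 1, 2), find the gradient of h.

∂h/∂x = -6
∂h/∂y = -10*y
∂h/∂z = 4
∇h = (-6, -10*y, 4)
At (-1, 1, 2): (-6, -10, 4).

(-6, -10, 4)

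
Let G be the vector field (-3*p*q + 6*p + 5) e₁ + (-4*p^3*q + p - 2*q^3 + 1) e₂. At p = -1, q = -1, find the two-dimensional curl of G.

∂G₂/∂p = -12*p^2*q + 1
∂G₁/∂q = -3*p
Scalar curl = -12*p^2*q + 3*p + 1
At (-1, -1): 10.

10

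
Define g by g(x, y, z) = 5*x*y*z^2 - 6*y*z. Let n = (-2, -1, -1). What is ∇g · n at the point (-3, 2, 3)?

165

∂g/∂x = 5*y*z^2
∂g/∂y = 5*x*z^2 - 6*z
∂g/∂z = 10*x*y*z - 6*y
∇g at (-3, 2, 3) = (90, -153, -192)
∇g · n = (90)(-2) + (-153)(-1) + (-192)(-1) = 165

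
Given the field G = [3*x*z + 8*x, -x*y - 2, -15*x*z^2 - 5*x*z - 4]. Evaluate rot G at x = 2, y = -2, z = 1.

(∇×G)₁ = ∂G₃/∂y − ∂G₂/∂z = 0
(∇×G)₂ = ∂G₁/∂z − ∂G₃/∂x = 3*x + 15*z^2 + 5*z
(∇×G)₃ = ∂G₂/∂x − ∂G₁/∂y = -y
∇×G = (0, 3*x + 15*z^2 + 5*z, -y)
At (2, -2, 1): (0, 26, 2).

(0, 26, 2)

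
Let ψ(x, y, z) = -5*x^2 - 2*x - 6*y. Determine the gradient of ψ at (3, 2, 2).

(-32, -6, 0)

∂ψ/∂x = -10*x - 2
∂ψ/∂y = -6
∂ψ/∂z = 0
∇ψ = (-10*x - 2, -6, 0)
At (3, 2, 2): (-32, -6, 0).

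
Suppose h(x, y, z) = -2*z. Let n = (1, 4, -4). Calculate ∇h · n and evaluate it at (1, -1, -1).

8

∂h/∂x = 0
∂h/∂y = 0
∂h/∂z = -2
∇h at (1, -1, -1) = (0, 0, -2)
∇h · n = (0)(1) + (0)(4) + (-2)(-4) = 8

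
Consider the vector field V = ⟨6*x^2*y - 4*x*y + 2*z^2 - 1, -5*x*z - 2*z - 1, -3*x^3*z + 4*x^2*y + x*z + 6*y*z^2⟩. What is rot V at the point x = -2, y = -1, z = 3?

(∇×V)₁ = ∂V₃/∂y − ∂V₂/∂z = 4*x^2 + 5*x + 6*z^2 + 2
(∇×V)₂ = ∂V₁/∂z − ∂V₃/∂x = 9*x^2*z - 8*x*y + 3*z
(∇×V)₃ = ∂V₂/∂x − ∂V₁/∂y = -6*x^2 + 4*x - 5*z
∇×V = (4*x^2 + 5*x + 6*z^2 + 2, 9*x^2*z - 8*x*y + 3*z, -6*x^2 + 4*x - 5*z)
At (-2, -1, 3): (62, 101, -47).

(62, 101, -47)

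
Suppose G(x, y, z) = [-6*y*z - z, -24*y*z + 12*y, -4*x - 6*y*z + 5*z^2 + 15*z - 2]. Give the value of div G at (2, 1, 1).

7

∂G₁/∂x = 0
∂G₂/∂y = -24*z + 12
∂G₃/∂z = -6*y + 10*z + 15
∇·G = -6*y - 14*z + 27
At (2, 1, 1): 7.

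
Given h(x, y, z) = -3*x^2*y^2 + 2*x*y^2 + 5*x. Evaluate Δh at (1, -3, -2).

∂²h/∂x² = -6*y^2
∂²h/∂y² = 2*x*(-3*x + 2)
∂²h/∂z² = 0
∇²h = -6*x^2 + 4*x - 6*y^2
At (1, -3, -2): -56.

-56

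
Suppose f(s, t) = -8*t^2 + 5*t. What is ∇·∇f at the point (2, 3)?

∂²f/∂s² = 0
∂²f/∂t² = -16
∇²f = -16
At (2, 3): -16.

-16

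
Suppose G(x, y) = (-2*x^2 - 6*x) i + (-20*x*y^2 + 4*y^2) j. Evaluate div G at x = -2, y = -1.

-86

∂G₁/∂x = -4*x - 6
∂G₂/∂y = -40*x*y + 8*y
∇·G = -40*x*y - 4*x + 8*y - 6
At (-2, -1): -86.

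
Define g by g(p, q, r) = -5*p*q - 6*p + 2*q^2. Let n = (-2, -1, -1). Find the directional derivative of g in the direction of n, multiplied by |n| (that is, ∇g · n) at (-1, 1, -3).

13

∂g/∂p = -5*q - 6
∂g/∂q = -5*p + 4*q
∂g/∂r = 0
∇g at (-1, 1, -3) = (-11, 9, 0)
∇g · n = (-11)(-2) + (9)(-1) + (0)(-1) = 13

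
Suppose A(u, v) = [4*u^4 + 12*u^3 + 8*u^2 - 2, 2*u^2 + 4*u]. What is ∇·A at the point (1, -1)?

68

∂A₁/∂u = 16*u^3 + 36*u^2 + 16*u
∂A₂/∂v = 0
∇·A = 16*u^3 + 36*u^2 + 16*u
At (1, -1): 68.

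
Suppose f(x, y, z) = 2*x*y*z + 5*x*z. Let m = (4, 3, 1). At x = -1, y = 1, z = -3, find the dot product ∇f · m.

∂f/∂x = 2*y*z + 5*z
∂f/∂y = 2*x*z
∂f/∂z = 2*x*y + 5*x
∇f at (-1, 1, -3) = (-21, 6, -7)
∇f · m = (-21)(4) + (6)(3) + (-7)(1) = -73

-73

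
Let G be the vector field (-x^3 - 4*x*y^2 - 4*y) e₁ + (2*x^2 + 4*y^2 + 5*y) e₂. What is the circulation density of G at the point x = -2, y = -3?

44

∂G₂/∂x = 4*x
∂G₁/∂y = -8*x*y - 4
Scalar curl = 8*x*y + 4*x + 4
At (-2, -3): 44.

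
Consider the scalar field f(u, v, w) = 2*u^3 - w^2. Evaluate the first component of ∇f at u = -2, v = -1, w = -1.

(∇f)_1 = ∂f/∂u = 6*u^2
At (-2, -1, -1): 24.

24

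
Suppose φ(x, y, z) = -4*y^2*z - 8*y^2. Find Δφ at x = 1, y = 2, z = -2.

0

∂²φ/∂x² = 0
∂²φ/∂y² = -8*(z + 2)
∂²φ/∂z² = 0
∇²φ = -8*z - 16
At (1, 2, -2): 0.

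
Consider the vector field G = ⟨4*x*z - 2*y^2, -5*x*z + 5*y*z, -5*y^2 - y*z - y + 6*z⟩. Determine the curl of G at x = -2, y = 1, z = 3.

(∇×G)₁ = ∂G₃/∂y − ∂G₂/∂z = 5*x - 15*y - z - 1
(∇×G)₂ = ∂G₁/∂z − ∂G₃/∂x = 4*x
(∇×G)₃ = ∂G₂/∂x − ∂G₁/∂y = 4*y - 5*z
∇×G = (5*x - 15*y - z - 1, 4*x, 4*y - 5*z)
At (-2, 1, 3): (-29, -8, -11).

(-29, -8, -11)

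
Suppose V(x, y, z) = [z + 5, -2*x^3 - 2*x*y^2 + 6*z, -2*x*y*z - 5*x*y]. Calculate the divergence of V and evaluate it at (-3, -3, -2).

∂V₁/∂x = 0
∂V₂/∂y = -4*x*y
∂V₃/∂z = -2*x*y
∇·V = -6*x*y
At (-3, -3, -2): -54.

-54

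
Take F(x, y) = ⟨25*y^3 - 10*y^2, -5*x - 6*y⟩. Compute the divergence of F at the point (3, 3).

∂F₁/∂x = 0
∂F₂/∂y = -6
∇·F = -6
At (3, 3): -6.

-6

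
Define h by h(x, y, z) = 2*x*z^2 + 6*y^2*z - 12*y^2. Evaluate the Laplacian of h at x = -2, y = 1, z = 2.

∂²h/∂x² = 0
∂²h/∂y² = 12*(z - 2)
∂²h/∂z² = 4*x
∇²h = 4*x + 12*z - 24
At (-2, 1, 2): -8.

-8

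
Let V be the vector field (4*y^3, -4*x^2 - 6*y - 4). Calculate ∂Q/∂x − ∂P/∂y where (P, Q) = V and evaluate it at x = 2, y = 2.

∂V₂/∂x = -8*x
∂V₁/∂y = 12*y^2
Scalar curl = -8*x - 12*y^2
At (2, 2): -64.

-64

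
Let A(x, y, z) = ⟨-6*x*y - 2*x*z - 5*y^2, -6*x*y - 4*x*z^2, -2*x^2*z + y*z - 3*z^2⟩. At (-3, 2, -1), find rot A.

(23, 18, -14)

(∇×A)₁ = ∂A₃/∂y − ∂A₂/∂z = 8*x*z + z
(∇×A)₂ = ∂A₁/∂z − ∂A₃/∂x = 4*x*z - 2*x
(∇×A)₃ = ∂A₂/∂x − ∂A₁/∂y = 6*x + 4*y - 4*z^2
∇×A = (8*x*z + z, 4*x*z - 2*x, 6*x + 4*y - 4*z^2)
At (-3, 2, -1): (23, 18, -14).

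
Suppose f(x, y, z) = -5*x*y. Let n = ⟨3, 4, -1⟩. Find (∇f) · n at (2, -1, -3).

∂f/∂x = -5*y
∂f/∂y = -5*x
∂f/∂z = 0
∇f at (2, -1, -3) = (5, -10, 0)
∇f · n = (5)(3) + (-10)(4) + (0)(-1) = -25

-25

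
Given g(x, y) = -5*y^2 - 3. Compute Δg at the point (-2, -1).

∂²g/∂x² = 0
∂²g/∂y² = -10
∇²g = -10
At (-2, -1): -10.

-10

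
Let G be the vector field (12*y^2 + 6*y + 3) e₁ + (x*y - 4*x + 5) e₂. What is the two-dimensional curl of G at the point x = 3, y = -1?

∂G₂/∂x = y - 4
∂G₁/∂y = 24*y + 6
Scalar curl = -23*y - 10
At (3, -1): 13.

13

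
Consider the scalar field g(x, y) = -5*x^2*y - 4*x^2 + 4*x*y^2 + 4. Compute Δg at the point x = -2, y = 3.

∂²g/∂x² = -2*(5*y + 4)
∂²g/∂y² = 8*x
∇²g = 8*x - 10*y - 8
At (-2, 3): -54.

-54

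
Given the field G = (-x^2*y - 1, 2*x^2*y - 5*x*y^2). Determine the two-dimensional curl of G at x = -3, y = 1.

-8

∂G₂/∂x = 4*x*y - 5*y^2
∂G₁/∂y = -x^2
Scalar curl = x^2 + 4*x*y - 5*y^2
At (-3, 1): -8.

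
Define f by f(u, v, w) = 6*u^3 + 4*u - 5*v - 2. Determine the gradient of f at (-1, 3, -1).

(22, -5, 0)

∂f/∂u = 18*u^2 + 4
∂f/∂v = -5
∂f/∂w = 0
∇f = (18*u^2 + 4, -5, 0)
At (-1, 3, -1): (22, -5, 0).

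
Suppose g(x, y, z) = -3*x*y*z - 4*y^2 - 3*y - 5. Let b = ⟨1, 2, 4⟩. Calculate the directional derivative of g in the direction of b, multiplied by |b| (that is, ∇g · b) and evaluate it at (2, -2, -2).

86

∂g/∂x = -3*y*z
∂g/∂y = -3*x*z - 8*y - 3
∂g/∂z = -3*x*y
∇g at (2, -2, -2) = (-12, 25, 12)
∇g · b = (-12)(1) + (25)(2) + (12)(4) = 86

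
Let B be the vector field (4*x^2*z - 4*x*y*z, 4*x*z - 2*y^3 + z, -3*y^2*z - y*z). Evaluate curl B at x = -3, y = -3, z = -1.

(-6, 0, 8)

(∇×B)₁ = ∂B₃/∂y − ∂B₂/∂z = -4*x - 6*y*z - z - 1
(∇×B)₂ = ∂B₁/∂z − ∂B₃/∂x = 4*x^2 - 4*x*y
(∇×B)₃ = ∂B₂/∂x − ∂B₁/∂y = 4*x*z + 4*z
∇×B = (-4*x - 6*y*z - z - 1, 4*x^2 - 4*x*y, 4*x*z + 4*z)
At (-3, -3, -1): (-6, 0, 8).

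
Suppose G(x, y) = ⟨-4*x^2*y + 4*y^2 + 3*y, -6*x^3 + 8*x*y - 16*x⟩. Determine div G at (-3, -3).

∂G₁/∂x = -8*x*y
∂G₂/∂y = 8*x
∇·G = -8*x*y + 8*x
At (-3, -3): -96.

-96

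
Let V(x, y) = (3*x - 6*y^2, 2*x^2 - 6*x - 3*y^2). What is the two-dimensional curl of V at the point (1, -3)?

-38

∂V₂/∂x = 4*x - 6
∂V₁/∂y = -12*y
Scalar curl = 4*x + 12*y - 6
At (1, -3): -38.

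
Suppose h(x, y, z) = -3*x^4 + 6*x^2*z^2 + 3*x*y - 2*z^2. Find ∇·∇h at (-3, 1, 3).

∂²h/∂x² = 12*(-3*x^2 + z^2)
∂²h/∂y² = 0
∂²h/∂z² = 4*(3*x^2 - 1)
∇²h = -24*x^2 + 12*z^2 - 4
At (-3, 1, 3): -112.

-112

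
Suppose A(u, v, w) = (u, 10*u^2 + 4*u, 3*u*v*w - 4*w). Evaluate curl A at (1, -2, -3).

(-9, -18, 24)

(∇×A)₁ = ∂A₃/∂v − ∂A₂/∂w = 3*u*w
(∇×A)₂ = ∂A₁/∂w − ∂A₃/∂u = -3*v*w
(∇×A)₃ = ∂A₂/∂u − ∂A₁/∂v = 20*u + 4
∇×A = (3*u*w, -3*v*w, 20*u + 4)
At (1, -2, -3): (-9, -18, 24).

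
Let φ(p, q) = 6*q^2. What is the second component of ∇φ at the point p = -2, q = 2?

24

(∇φ)_2 = ∂φ/∂q = 12*q
At (-2, 2): 24.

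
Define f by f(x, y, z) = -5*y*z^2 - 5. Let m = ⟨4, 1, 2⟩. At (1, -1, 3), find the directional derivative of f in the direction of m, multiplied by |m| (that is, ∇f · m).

15

∂f/∂x = 0
∂f/∂y = -5*z^2
∂f/∂z = -10*y*z
∇f at (1, -1, 3) = (0, -45, 30)
∇f · m = (0)(4) + (-45)(1) + (30)(2) = 15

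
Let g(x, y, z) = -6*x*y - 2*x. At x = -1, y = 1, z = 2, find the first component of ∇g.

-8

(∇g)_1 = ∂g/∂x = -6*y - 2
At (-1, 1, 2): -8.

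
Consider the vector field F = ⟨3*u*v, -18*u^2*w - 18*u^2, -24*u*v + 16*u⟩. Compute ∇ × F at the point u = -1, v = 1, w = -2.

(42, 8, -33)

(∇×F)₁ = ∂F₃/∂v − ∂F₂/∂w = 18*u^2 - 24*u
(∇×F)₂ = ∂F₁/∂w − ∂F₃/∂u = 24*v - 16
(∇×F)₃ = ∂F₂/∂u − ∂F₁/∂v = -36*u*w - 39*u
∇×F = (18*u^2 - 24*u, 24*v - 16, -36*u*w - 39*u)
At (-1, 1, -2): (42, 8, -33).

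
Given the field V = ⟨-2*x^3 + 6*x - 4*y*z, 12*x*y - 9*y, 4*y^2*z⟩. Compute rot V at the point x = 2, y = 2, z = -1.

(-16, -8, 20)

(∇×V)₁ = ∂V₃/∂y − ∂V₂/∂z = 8*y*z
(∇×V)₂ = ∂V₁/∂z − ∂V₃/∂x = -4*y
(∇×V)₃ = ∂V₂/∂x − ∂V₁/∂y = 12*y + 4*z
∇×V = (8*y*z, -4*y, 12*y + 4*z)
At (2, 2, -1): (-16, -8, 20).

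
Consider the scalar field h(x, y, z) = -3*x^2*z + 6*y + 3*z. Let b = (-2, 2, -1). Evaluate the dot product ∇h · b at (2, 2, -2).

-27

∂h/∂x = -6*x*z
∂h/∂y = 6
∂h/∂z = -3*x^2 + 3
∇h at (2, 2, -2) = (24, 6, -9)
∇h · b = (24)(-2) + (6)(2) + (-9)(-1) = -27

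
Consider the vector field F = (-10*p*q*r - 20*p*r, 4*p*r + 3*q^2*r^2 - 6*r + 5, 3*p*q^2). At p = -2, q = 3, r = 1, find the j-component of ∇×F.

73

(∇×F)_2 = ∂F₁/∂r − ∂F₃/∂p
= -10*p*q - 20*p − (3*q^2)
= -10*p*q - 20*p - 3*q^2
At (-2, 3, 1): 73.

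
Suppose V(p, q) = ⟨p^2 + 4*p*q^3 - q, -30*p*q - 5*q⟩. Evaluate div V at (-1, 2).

∂V₁/∂p = 2*p + 4*q^3
∂V₂/∂q = -30*p - 5
∇·V = -28*p + 4*q^3 - 5
At (-1, 2): 55.

55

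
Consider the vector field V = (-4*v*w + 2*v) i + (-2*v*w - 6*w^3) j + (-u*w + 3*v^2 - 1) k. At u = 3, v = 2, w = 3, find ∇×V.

(∇×V)₁ = ∂V₃/∂v − ∂V₂/∂w = 8*v + 18*w^2
(∇×V)₂ = ∂V₁/∂w − ∂V₃/∂u = -4*v + w
(∇×V)₃ = ∂V₂/∂u − ∂V₁/∂v = 4*w - 2
∇×V = (8*v + 18*w^2, -4*v + w, 4*w - 2)
At (3, 2, 3): (178, -5, 10).

(178, -5, 10)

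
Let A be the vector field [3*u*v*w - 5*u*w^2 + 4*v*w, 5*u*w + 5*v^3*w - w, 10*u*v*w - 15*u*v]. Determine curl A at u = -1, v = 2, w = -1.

(-9, 42, -4)

(∇×A)₁ = ∂A₃/∂v − ∂A₂/∂w = 10*u*w - 20*u - 5*v^3 + 1
(∇×A)₂ = ∂A₁/∂w − ∂A₃/∂u = 3*u*v - 10*u*w - 10*v*w + 19*v
(∇×A)₃ = ∂A₂/∂u − ∂A₁/∂v = -3*u*w + w
∇×A = (10*u*w - 20*u - 5*v^3 + 1, 3*u*v - 10*u*w - 10*v*w + 19*v, -3*u*w + w)
At (-1, 2, -1): (-9, 42, -4).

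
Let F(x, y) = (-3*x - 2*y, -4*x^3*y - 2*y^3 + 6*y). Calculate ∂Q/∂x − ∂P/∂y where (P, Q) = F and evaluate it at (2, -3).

146

∂F₂/∂x = -12*x^2*y
∂F₁/∂y = -2
Scalar curl = -12*x^2*y + 2
At (2, -3): 146.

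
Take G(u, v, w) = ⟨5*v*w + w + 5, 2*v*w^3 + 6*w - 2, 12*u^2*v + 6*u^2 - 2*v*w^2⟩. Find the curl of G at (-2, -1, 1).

(∇×G)₁ = ∂G₃/∂v − ∂G₂/∂w = 12*u^2 - 6*v*w^2 - 2*w^2 - 6
(∇×G)₂ = ∂G₁/∂w − ∂G₃/∂u = -24*u*v - 12*u + 5*v + 1
(∇×G)₃ = ∂G₂/∂u − ∂G₁/∂v = -5*w
∇×G = (12*u^2 - 6*v*w^2 - 2*w^2 - 6, -24*u*v - 12*u + 5*v + 1, -5*w)
At (-2, -1, 1): (46, -28, -5).

(46, -28, -5)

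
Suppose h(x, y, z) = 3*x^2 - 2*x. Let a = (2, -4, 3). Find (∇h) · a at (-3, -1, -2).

∂h/∂x = 6*x - 2
∂h/∂y = 0
∂h/∂z = 0
∇h at (-3, -1, -2) = (-20, 0, 0)
∇h · a = (-20)(2) + (0)(-4) + (0)(3) = -40

-40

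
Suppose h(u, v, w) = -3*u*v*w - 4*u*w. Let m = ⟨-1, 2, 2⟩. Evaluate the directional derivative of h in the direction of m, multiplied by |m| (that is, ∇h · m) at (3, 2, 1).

∂h/∂u = -3*v*w - 4*w
∂h/∂v = -3*u*w
∂h/∂w = -3*u*v - 4*u
∇h at (3, 2, 1) = (-10, -9, -30)
∇h · m = (-10)(-1) + (-9)(2) + (-30)(2) = -68

-68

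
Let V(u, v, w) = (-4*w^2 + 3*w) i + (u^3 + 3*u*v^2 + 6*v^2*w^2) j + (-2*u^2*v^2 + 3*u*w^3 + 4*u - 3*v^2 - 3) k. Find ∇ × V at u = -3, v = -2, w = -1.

(∇×V)₁ = ∂V₃/∂v − ∂V₂/∂w = -4*u^2*v - 12*v^2*w - 6*v
(∇×V)₂ = ∂V₁/∂w − ∂V₃/∂u = 4*u*v^2 - 3*w^3 - 8*w - 1
(∇×V)₃ = ∂V₂/∂u − ∂V₁/∂v = 3*u^2 + 3*v^2
∇×V = (-4*u^2*v - 12*v^2*w - 6*v, 4*u*v^2 - 3*w^3 - 8*w - 1, 3*u^2 + 3*v^2)
At (-3, -2, -1): (132, -38, 39).

(132, -38, 39)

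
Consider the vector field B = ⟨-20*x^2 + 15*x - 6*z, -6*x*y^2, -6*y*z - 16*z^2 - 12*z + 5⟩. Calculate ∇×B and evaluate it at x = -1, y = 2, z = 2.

(∇×B)₁ = ∂B₃/∂y − ∂B₂/∂z = -6*z
(∇×B)₂ = ∂B₁/∂z − ∂B₃/∂x = -6
(∇×B)₃ = ∂B₂/∂x − ∂B₁/∂y = -6*y^2
∇×B = (-6*z, -6, -6*y^2)
At (-1, 2, 2): (-12, -6, -24).

(-12, -6, -24)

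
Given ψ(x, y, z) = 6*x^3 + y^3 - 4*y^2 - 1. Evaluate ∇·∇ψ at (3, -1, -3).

∂²ψ/∂x² = 36*x
∂²ψ/∂y² = 2*(3*y - 4)
∂²ψ/∂z² = 0
∇²ψ = 36*x + 6*y - 8
At (3, -1, -3): 94.

94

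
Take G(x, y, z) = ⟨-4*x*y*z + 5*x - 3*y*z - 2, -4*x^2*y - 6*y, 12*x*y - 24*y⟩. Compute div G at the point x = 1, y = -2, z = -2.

-21

∂G₁/∂x = -4*y*z + 5
∂G₂/∂y = -4*x^2 - 6
∂G₃/∂z = 0
∇·G = -4*x^2 - 4*y*z - 1
At (1, -2, -2): -21.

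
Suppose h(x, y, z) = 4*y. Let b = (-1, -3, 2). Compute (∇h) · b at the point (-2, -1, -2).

-12

∂h/∂x = 0
∂h/∂y = 4
∂h/∂z = 0
∇h at (-2, -1, -2) = (0, 4, 0)
∇h · b = (0)(-1) + (4)(-3) + (0)(2) = -12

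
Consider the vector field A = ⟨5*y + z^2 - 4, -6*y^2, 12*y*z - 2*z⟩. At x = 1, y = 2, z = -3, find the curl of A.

(-36, -6, -5)

(∇×A)₁ = ∂A₃/∂y − ∂A₂/∂z = 12*z
(∇×A)₂ = ∂A₁/∂z − ∂A₃/∂x = 2*z
(∇×A)₃ = ∂A₂/∂x − ∂A₁/∂y = -5
∇×A = (12*z, 2*z, -5)
At (1, 2, -3): (-36, -6, -5).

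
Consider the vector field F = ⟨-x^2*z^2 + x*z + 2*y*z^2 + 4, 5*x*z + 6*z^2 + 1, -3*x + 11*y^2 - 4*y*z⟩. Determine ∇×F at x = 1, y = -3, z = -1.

(∇×F)₁ = ∂F₃/∂y − ∂F₂/∂z = -5*x + 22*y - 16*z
(∇×F)₂ = ∂F₁/∂z − ∂F₃/∂x = -2*x^2*z + x + 4*y*z + 3
(∇×F)₃ = ∂F₂/∂x − ∂F₁/∂y = -2*z^2 + 5*z
∇×F = (-5*x + 22*y - 16*z, -2*x^2*z + x + 4*y*z + 3, -2*z^2 + 5*z)
At (1, -3, -1): (-55, 18, -7).

(-55, 18, -7)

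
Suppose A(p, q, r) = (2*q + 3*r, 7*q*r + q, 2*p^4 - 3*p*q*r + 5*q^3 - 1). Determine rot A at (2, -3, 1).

(∇×A)₁ = ∂A₃/∂q − ∂A₂/∂r = -3*p*r + 15*q^2 - 7*q
(∇×A)₂ = ∂A₁/∂r − ∂A₃/∂p = -8*p^3 + 3*q*r + 3
(∇×A)₃ = ∂A₂/∂p − ∂A₁/∂q = -2
∇×A = (-3*p*r + 15*q^2 - 7*q, -8*p^3 + 3*q*r + 3, -2)
At (2, -3, 1): (150, -70, -2).

(150, -70, -2)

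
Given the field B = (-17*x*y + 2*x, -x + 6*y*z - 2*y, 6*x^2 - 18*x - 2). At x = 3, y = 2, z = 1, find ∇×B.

(-12, -18, 50)

(∇×B)₁ = ∂B₃/∂y − ∂B₂/∂z = -6*y
(∇×B)₂ = ∂B₁/∂z − ∂B₃/∂x = -12*x + 18
(∇×B)₃ = ∂B₂/∂x − ∂B₁/∂y = 17*x - 1
∇×B = (-6*y, -12*x + 18, 17*x - 1)
At (3, 2, 1): (-12, -18, 50).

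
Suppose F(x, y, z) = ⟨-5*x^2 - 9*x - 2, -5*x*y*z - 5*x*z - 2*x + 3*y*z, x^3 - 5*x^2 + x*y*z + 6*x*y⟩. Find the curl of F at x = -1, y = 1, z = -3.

(-16, -16, 28)

(∇×F)₁ = ∂F₃/∂y − ∂F₂/∂z = 5*x*y + x*z + 11*x - 3*y
(∇×F)₂ = ∂F₁/∂z − ∂F₃/∂x = -3*x^2 + 10*x - y*z - 6*y
(∇×F)₃ = ∂F₂/∂x − ∂F₁/∂y = -5*y*z - 5*z - 2
∇×F = (5*x*y + x*z + 11*x - 3*y, -3*x^2 + 10*x - y*z - 6*y, -5*y*z - 5*z - 2)
At (-1, 1, -3): (-16, -16, 28).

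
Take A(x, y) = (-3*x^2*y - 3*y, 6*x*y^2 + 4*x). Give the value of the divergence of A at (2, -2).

∂A₁/∂x = -6*x*y
∂A₂/∂y = 12*x*y
∇·A = 6*x*y
At (2, -2): -24.

-24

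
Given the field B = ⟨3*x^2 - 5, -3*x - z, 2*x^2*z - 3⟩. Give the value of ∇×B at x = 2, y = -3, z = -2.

(1, 16, -3)

(∇×B)₁ = ∂B₃/∂y − ∂B₂/∂z = 1
(∇×B)₂ = ∂B₁/∂z − ∂B₃/∂x = -4*x*z
(∇×B)₃ = ∂B₂/∂x − ∂B₁/∂y = -3
∇×B = (1, -4*x*z, -3)
At (2, -3, -2): (1, 16, -3).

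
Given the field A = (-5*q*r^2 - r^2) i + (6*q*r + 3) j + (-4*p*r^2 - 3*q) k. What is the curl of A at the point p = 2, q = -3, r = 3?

(∇×A)₁ = ∂A₃/∂q − ∂A₂/∂r = -6*q - 3
(∇×A)₂ = ∂A₁/∂r − ∂A₃/∂p = -10*q*r + 4*r^2 - 2*r
(∇×A)₃ = ∂A₂/∂p − ∂A₁/∂q = 5*r^2
∇×A = (-6*q - 3, -10*q*r + 4*r^2 - 2*r, 5*r^2)
At (2, -3, 3): (15, 120, 45).

(15, 120, 45)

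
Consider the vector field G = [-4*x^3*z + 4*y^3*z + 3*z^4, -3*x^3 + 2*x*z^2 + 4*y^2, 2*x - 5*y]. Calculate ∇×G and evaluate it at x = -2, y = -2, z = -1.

(∇×G)₁ = ∂G₃/∂y − ∂G₂/∂z = -4*x*z - 5
(∇×G)₂ = ∂G₁/∂z − ∂G₃/∂x = -4*x^3 + 4*y^3 + 12*z^3 - 2
(∇×G)₃ = ∂G₂/∂x − ∂G₁/∂y = -9*x^2 - 12*y^2*z + 2*z^2
∇×G = (-4*x*z - 5, -4*x^3 + 4*y^3 + 12*z^3 - 2, -9*x^2 - 12*y^2*z + 2*z^2)
At (-2, -2, -1): (-13, -14, 14).

(-13, -14, 14)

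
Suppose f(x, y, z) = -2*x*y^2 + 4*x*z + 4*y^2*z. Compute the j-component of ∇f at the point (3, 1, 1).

(∇f)_2 = ∂f/∂y = -4*x*y + 8*y*z
At (3, 1, 1): -4.

-4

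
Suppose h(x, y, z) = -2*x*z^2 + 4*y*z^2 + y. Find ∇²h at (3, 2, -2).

∂²h/∂x² = 0
∂²h/∂y² = 0
∂²h/∂z² = 4*(-x + 2*y)
∇²h = -4*x + 8*y
At (3, 2, -2): 4.

4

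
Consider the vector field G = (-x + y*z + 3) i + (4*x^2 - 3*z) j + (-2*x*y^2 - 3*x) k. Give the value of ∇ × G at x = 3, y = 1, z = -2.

(-9, 6, 26)

(∇×G)₁ = ∂G₃/∂y − ∂G₂/∂z = -4*x*y + 3
(∇×G)₂ = ∂G₁/∂z − ∂G₃/∂x = 2*y^2 + y + 3
(∇×G)₃ = ∂G₂/∂x − ∂G₁/∂y = 8*x - z
∇×G = (-4*x*y + 3, 2*y^2 + y + 3, 8*x - z)
At (3, 1, -2): (-9, 6, 26).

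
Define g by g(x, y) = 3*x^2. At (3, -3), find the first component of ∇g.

18

(∇g)_1 = ∂g/∂x = 6*x
At (3, -3): 18.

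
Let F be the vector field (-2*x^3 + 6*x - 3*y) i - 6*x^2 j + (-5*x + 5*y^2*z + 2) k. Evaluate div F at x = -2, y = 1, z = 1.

∂F₁/∂x = -6*x^2 + 6
∂F₂/∂y = 0
∂F₃/∂z = 5*y^2
∇·F = -6*x^2 + 5*y^2 + 6
At (-2, 1, 1): -13.

-13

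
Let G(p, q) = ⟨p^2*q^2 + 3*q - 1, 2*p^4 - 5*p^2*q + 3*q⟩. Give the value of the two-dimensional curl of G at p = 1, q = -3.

∂G₂/∂p = 8*p^3 - 10*p*q
∂G₁/∂q = 2*p^2*q + 3
Scalar curl = 8*p^3 - 2*p^2*q - 10*p*q - 3
At (1, -3): 41.

41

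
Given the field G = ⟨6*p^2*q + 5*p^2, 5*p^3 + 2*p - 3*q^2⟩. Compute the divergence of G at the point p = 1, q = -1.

∂G₁/∂p = 12*p*q + 10*p
∂G₂/∂q = -6*q
∇·G = 12*p*q + 10*p - 6*q
At (1, -1): 4.

4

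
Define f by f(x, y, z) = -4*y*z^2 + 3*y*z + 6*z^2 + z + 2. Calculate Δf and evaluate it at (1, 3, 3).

∂²f/∂x² = 0
∂²f/∂y² = 0
∂²f/∂z² = 4*(-2*y + 3)
∇²f = -8*y + 12
At (1, 3, 3): -12.

-12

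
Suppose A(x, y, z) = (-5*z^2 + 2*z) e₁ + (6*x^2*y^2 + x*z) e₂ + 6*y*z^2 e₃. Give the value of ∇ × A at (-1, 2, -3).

(∇×A)₁ = ∂A₃/∂y − ∂A₂/∂z = -x + 6*z^2
(∇×A)₂ = ∂A₁/∂z − ∂A₃/∂x = -10*z + 2
(∇×A)₃ = ∂A₂/∂x − ∂A₁/∂y = 12*x*y^2 + z
∇×A = (-x + 6*z^2, -10*z + 2, 12*x*y^2 + z)
At (-1, 2, -3): (55, 32, -51).

(55, 32, -51)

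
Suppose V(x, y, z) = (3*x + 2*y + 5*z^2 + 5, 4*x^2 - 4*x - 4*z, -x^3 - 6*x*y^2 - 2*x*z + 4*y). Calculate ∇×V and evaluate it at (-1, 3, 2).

(44, 81, -14)

(∇×V)₁ = ∂V₃/∂y − ∂V₂/∂z = -12*x*y + 8
(∇×V)₂ = ∂V₁/∂z − ∂V₃/∂x = 3*x^2 + 6*y^2 + 12*z
(∇×V)₃ = ∂V₂/∂x − ∂V₁/∂y = 8*x - 6
∇×V = (-12*x*y + 8, 3*x^2 + 6*y^2 + 12*z, 8*x - 6)
At (-1, 3, 2): (44, 81, -14).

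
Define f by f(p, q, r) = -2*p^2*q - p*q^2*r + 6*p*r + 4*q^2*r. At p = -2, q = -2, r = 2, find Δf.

32

∂²f/∂p² = -4*q
∂²f/∂q² = 2*r*(-p + 4)
∂²f/∂r² = 0
∇²f = -2*p*r - 4*q + 8*r
At (-2, -2, 2): 32.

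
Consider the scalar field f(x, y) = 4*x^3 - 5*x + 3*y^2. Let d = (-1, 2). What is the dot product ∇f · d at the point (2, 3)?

∂f/∂x = 12*x^2 - 5
∂f/∂y = 6*y
∇f at (2, 3) = (43, 18)
∇f · d = (43)(-1) + (18)(2) = -7

-7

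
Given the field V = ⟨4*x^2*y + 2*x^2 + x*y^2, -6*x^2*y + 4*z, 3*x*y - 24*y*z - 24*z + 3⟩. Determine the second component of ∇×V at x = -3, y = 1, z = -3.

(∇×V)_2 = ∂V₁/∂z − ∂V₃/∂x
= 0 − (3*y)
= -3*y
At (-3, 1, -3): -3.

-3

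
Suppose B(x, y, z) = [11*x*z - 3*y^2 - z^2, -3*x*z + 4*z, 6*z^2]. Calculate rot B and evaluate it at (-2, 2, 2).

(-10, -26, 6)

(∇×B)₁ = ∂B₃/∂y − ∂B₂/∂z = 3*x - 4
(∇×B)₂ = ∂B₁/∂z − ∂B₃/∂x = 11*x - 2*z
(∇×B)₃ = ∂B₂/∂x − ∂B₁/∂y = 6*y - 3*z
∇×B = (3*x - 4, 11*x - 2*z, 6*y - 3*z)
At (-2, 2, 2): (-10, -26, 6).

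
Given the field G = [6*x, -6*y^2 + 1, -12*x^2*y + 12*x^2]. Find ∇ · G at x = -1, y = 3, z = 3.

-30

∂G₁/∂x = 6
∂G₂/∂y = -12*y
∂G₃/∂z = 0
∇·G = -12*y + 6
At (-1, 3, 3): -30.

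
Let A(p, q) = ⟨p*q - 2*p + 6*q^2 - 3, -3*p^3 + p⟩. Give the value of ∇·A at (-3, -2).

-4

∂A₁/∂p = q - 2
∂A₂/∂q = 0
∇·A = q - 2
At (-3, -2): -4.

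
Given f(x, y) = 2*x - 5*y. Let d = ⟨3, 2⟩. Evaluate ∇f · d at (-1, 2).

-4

∂f/∂x = 2
∂f/∂y = -5
∇f at (-1, 2) = (2, -5)
∇f · d = (2)(3) + (-5)(2) = -4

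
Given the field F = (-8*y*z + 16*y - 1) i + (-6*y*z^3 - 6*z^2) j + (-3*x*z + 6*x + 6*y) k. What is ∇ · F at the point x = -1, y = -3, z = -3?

165

∂F₁/∂x = 0
∂F₂/∂y = -6*z^3
∂F₃/∂z = -3*x
∇·F = -3*x - 6*z^3
At (-1, -3, -3): 165.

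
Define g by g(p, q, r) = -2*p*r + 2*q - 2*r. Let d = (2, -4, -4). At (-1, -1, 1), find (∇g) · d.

-12

∂g/∂p = -2*r
∂g/∂q = 2
∂g/∂r = -2*p - 2
∇g at (-1, -1, 1) = (-2, 2, 0)
∇g · d = (-2)(2) + (2)(-4) + (0)(-4) = -12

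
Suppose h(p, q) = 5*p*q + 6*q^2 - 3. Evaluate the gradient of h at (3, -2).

∂h/∂p = 5*q
∂h/∂q = 5*p + 12*q
∇h = (5*q, 5*p + 12*q)
At (3, -2): (-10, -9).

(-10, -9)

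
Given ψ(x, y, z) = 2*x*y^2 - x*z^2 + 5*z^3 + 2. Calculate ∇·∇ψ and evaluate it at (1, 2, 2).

62

∂²ψ/∂x² = 0
∂²ψ/∂y² = 4*x
∂²ψ/∂z² = 2*(-x + 15*z)
∇²ψ = 2*x + 30*z
At (1, 2, 2): 62.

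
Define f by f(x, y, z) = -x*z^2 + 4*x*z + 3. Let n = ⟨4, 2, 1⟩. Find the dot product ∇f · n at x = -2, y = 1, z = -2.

-64

∂f/∂x = -z^2 + 4*z
∂f/∂y = 0
∂f/∂z = -2*x*z + 4*x
∇f at (-2, 1, -2) = (-12, 0, -16)
∇f · n = (-12)(4) + (0)(2) + (-16)(1) = -64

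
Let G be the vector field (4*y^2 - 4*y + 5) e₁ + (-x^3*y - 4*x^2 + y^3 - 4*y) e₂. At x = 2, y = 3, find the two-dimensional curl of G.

∂G₂/∂x = -3*x^2*y - 8*x
∂G₁/∂y = 8*y - 4
Scalar curl = -3*x^2*y - 8*x - 8*y + 4
At (2, 3): -72.

-72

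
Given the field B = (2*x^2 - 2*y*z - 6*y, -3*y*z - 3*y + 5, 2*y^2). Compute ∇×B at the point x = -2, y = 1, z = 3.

(7, -2, 12)

(∇×B)₁ = ∂B₃/∂y − ∂B₂/∂z = 7*y
(∇×B)₂ = ∂B₁/∂z − ∂B₃/∂x = -2*y
(∇×B)₃ = ∂B₂/∂x − ∂B₁/∂y = 2*z + 6
∇×B = (7*y, -2*y, 2*z + 6)
At (-2, 1, 3): (7, -2, 12).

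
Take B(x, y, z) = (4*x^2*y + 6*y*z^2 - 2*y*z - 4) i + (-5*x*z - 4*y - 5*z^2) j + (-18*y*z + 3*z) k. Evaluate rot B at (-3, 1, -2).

(∇×B)₁ = ∂B₃/∂y − ∂B₂/∂z = 5*x - 8*z
(∇×B)₂ = ∂B₁/∂z − ∂B₃/∂x = 12*y*z - 2*y
(∇×B)₃ = ∂B₂/∂x − ∂B₁/∂y = -4*x^2 - 6*z^2 - 3*z
∇×B = (5*x - 8*z, 12*y*z - 2*y, -4*x^2 - 6*z^2 - 3*z)
At (-3, 1, -2): (1, -26, -54).

(1, -26, -54)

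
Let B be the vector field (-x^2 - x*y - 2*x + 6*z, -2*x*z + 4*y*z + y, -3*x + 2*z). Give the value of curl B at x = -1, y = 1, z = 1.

(-6, 9, -3)

(∇×B)₁ = ∂B₃/∂y − ∂B₂/∂z = 2*x - 4*y
(∇×B)₂ = ∂B₁/∂z − ∂B₃/∂x = 9
(∇×B)₃ = ∂B₂/∂x − ∂B₁/∂y = x - 2*z
∇×B = (2*x - 4*y, 9, x - 2*z)
At (-1, 1, 1): (-6, 9, -3).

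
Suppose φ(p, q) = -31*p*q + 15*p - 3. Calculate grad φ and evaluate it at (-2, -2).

∂φ/∂p = -31*q + 15
∂φ/∂q = -31*p
∇φ = (-31*q + 15, -31*p)
At (-2, -2): (77, 62).

(77, 62)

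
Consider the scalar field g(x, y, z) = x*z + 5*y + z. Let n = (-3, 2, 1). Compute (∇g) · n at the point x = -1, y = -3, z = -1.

∂g/∂x = z
∂g/∂y = 5
∂g/∂z = x + 1
∇g at (-1, -3, -1) = (-1, 5, 0)
∇g · n = (-1)(-3) + (5)(2) + (0)(1) = 13

13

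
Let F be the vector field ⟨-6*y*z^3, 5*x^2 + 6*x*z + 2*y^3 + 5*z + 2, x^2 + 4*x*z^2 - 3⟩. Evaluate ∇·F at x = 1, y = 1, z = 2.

22

∂F₁/∂x = 0
∂F₂/∂y = 6*y^2
∂F₃/∂z = 8*x*z
∇·F = 8*x*z + 6*y^2
At (1, 1, 2): 22.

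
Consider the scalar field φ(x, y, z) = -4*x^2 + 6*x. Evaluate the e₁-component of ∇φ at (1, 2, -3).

-2

(∇φ)_1 = ∂φ/∂x = -8*x + 6
At (1, 2, -3): -2.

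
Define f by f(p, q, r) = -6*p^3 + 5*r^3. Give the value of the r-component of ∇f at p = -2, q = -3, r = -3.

135

(∇f)_3 = ∂f/∂r = 15*r^2
At (-2, -3, -3): 135.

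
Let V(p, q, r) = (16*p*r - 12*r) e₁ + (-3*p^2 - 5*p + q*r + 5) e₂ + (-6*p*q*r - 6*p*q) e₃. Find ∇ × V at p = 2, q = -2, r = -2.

(14, 32, -17)

(∇×V)₁ = ∂V₃/∂q − ∂V₂/∂r = -6*p*r - 6*p - q
(∇×V)₂ = ∂V₁/∂r − ∂V₃/∂p = 16*p + 6*q*r + 6*q - 12
(∇×V)₃ = ∂V₂/∂p − ∂V₁/∂q = -6*p - 5
∇×V = (-6*p*r - 6*p - q, 16*p + 6*q*r + 6*q - 12, -6*p - 5)
At (2, -2, -2): (14, 32, -17).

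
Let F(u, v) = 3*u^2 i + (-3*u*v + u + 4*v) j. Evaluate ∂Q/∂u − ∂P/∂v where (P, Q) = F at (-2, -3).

∂F₂/∂u = -3*v + 1
∂F₁/∂v = 0
Scalar curl = -3*v + 1
At (-2, -3): 10.

10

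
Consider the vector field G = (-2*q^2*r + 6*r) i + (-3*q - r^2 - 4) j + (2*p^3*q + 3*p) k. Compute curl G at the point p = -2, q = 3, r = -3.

(∇×G)₁ = ∂G₃/∂q − ∂G₂/∂r = 2*p^3 + 2*r
(∇×G)₂ = ∂G₁/∂r − ∂G₃/∂p = -6*p^2*q - 2*q^2 + 3
(∇×G)₃ = ∂G₂/∂p − ∂G₁/∂q = 4*q*r
∇×G = (2*p^3 + 2*r, -6*p^2*q - 2*q^2 + 3, 4*q*r)
At (-2, 3, -3): (-22, -87, -36).

(-22, -87, -36)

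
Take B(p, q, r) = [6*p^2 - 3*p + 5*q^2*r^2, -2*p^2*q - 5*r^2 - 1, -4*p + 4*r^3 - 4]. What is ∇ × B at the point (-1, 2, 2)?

(∇×B)₁ = ∂B₃/∂q − ∂B₂/∂r = 10*r
(∇×B)₂ = ∂B₁/∂r − ∂B₃/∂p = 10*q^2*r + 4
(∇×B)₃ = ∂B₂/∂p − ∂B₁/∂q = -4*p*q - 10*q*r^2
∇×B = (10*r, 10*q^2*r + 4, -4*p*q - 10*q*r^2)
At (-1, 2, 2): (20, 84, -72).

(20, 84, -72)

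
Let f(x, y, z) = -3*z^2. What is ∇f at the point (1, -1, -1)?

(0, 0, 6)

∂f/∂x = 0
∂f/∂y = 0
∂f/∂z = -6*z
∇f = (0, 0, -6*z)
At (1, -1, -1): (0, 0, 6).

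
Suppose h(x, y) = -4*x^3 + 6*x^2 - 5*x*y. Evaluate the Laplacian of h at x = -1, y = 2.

36

∂²h/∂x² = 12*(-2*x + 1)
∂²h/∂y² = 0
∇²h = -24*x + 12
At (-1, 2): 36.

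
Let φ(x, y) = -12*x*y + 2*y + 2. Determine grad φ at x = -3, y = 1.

(-12, 38)

∂φ/∂x = -12*y
∂φ/∂y = -12*x + 2
∇φ = (-12*y, -12*x + 2)
At (-3, 1): (-12, 38).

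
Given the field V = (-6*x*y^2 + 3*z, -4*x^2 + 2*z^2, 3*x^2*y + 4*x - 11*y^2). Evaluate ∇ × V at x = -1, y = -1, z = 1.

(∇×V)₁ = ∂V₃/∂y − ∂V₂/∂z = 3*x^2 - 22*y - 4*z
(∇×V)₂ = ∂V₁/∂z − ∂V₃/∂x = -6*x*y - 1
(∇×V)₃ = ∂V₂/∂x − ∂V₁/∂y = 12*x*y - 8*x
∇×V = (3*x^2 - 22*y - 4*z, -6*x*y - 1, 12*x*y - 8*x)
At (-1, -1, 1): (21, -7, 20).

(21, -7, 20)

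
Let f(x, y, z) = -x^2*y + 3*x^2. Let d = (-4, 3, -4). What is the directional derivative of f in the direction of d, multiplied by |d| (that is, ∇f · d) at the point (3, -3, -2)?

∂f/∂x = -2*x*y + 6*x
∂f/∂y = -x^2
∂f/∂z = 0
∇f at (3, -3, -2) = (36, -9, 0)
∇f · d = (36)(-4) + (-9)(3) + (0)(-4) = -171

-171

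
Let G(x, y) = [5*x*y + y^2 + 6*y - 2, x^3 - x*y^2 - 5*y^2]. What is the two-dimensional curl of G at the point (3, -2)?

∂G₂/∂x = 3*x^2 - y^2
∂G₁/∂y = 5*x + 2*y + 6
Scalar curl = 3*x^2 - 5*x - y^2 - 2*y - 6
At (3, -2): 6.

6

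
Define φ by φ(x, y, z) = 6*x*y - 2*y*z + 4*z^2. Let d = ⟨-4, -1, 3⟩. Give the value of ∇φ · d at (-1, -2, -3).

-12

∂φ/∂x = 6*y
∂φ/∂y = 6*x - 2*z
∂φ/∂z = -2*y + 8*z
∇φ at (-1, -2, -3) = (-12, 0, -20)
∇φ · d = (-12)(-4) + (0)(-1) + (-20)(3) = -12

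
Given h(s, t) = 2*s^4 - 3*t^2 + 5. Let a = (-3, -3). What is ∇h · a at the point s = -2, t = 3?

∂h/∂s = 8*s^3
∂h/∂t = -6*t
∇h at (-2, 3) = (-64, -18)
∇h · a = (-64)(-3) + (-18)(-3) = 246

246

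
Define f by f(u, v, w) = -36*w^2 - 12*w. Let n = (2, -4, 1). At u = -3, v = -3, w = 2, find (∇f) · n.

∂f/∂u = 0
∂f/∂v = 0
∂f/∂w = -72*w - 12
∇f at (-3, -3, 2) = (0, 0, -156)
∇f · n = (0)(2) + (0)(-4) + (-156)(1) = -156

-156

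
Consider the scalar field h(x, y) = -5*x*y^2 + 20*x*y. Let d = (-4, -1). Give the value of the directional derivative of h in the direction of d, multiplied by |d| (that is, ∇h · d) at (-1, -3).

∂h/∂x = -5*y^2 + 20*y
∂h/∂y = -10*x*y + 20*x
∇h at (-1, -3) = (-105, -50)
∇h · d = (-105)(-4) + (-50)(-1) = 470

470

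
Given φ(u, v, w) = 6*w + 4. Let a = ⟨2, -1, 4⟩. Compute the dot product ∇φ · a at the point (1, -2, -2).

∂φ/∂u = 0
∂φ/∂v = 0
∂φ/∂w = 6
∇φ at (1, -2, -2) = (0, 0, 6)
∇φ · a = (0)(2) + (0)(-1) + (6)(4) = 24

24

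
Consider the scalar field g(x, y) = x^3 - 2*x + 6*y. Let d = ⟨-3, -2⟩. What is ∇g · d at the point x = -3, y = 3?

-87

∂g/∂x = 3*x^2 - 2
∂g/∂y = 6
∇g at (-3, 3) = (25, 6)
∇g · d = (25)(-3) + (6)(-2) = -87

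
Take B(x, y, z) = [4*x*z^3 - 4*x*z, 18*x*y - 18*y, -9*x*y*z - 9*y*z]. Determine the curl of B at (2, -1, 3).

(-81, 181, -18)

(∇×B)₁ = ∂B₃/∂y − ∂B₂/∂z = -9*x*z - 9*z
(∇×B)₂ = ∂B₁/∂z − ∂B₃/∂x = 12*x*z^2 - 4*x + 9*y*z
(∇×B)₃ = ∂B₂/∂x − ∂B₁/∂y = 18*y
∇×B = (-9*x*z - 9*z, 12*x*z^2 - 4*x + 9*y*z, 18*y)
At (2, -1, 3): (-81, 181, -18).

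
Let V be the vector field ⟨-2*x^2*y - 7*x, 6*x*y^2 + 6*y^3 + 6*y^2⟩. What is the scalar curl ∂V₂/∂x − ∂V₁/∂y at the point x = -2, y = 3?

∂V₂/∂x = 6*y^2
∂V₁/∂y = -2*x^2
Scalar curl = 2*x^2 + 6*y^2
At (-2, 3): 62.

62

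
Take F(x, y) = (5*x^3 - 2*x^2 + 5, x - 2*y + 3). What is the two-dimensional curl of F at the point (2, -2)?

1

∂F₂/∂x = 1
∂F₁/∂y = 0
Scalar curl = 1
At (2, -2): 1.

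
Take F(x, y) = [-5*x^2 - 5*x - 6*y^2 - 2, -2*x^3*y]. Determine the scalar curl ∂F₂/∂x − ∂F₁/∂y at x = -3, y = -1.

∂F₂/∂x = -6*x^2*y
∂F₁/∂y = -12*y
Scalar curl = -6*x^2*y + 12*y
At (-3, -1): 42.

42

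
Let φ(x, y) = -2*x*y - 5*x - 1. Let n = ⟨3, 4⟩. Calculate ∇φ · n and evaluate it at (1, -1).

-17

∂φ/∂x = -2*y - 5
∂φ/∂y = -2*x
∇φ at (1, -1) = (-3, -2)
∇φ · n = (-3)(3) + (-2)(4) = -17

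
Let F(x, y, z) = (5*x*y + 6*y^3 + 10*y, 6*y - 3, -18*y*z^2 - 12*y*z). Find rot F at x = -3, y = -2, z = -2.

(∇×F)₁ = ∂F₃/∂y − ∂F₂/∂z = -18*z^2 - 12*z
(∇×F)₂ = ∂F₁/∂z − ∂F₃/∂x = 0
(∇×F)₃ = ∂F₂/∂x − ∂F₁/∂y = -5*x - 18*y^2 - 10
∇×F = (-18*z^2 - 12*z, 0, -5*x - 18*y^2 - 10)
At (-3, -2, -2): (-48, 0, -67).

(-48, 0, -67)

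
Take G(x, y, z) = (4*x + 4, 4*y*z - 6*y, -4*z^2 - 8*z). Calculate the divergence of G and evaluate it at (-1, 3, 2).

∂G₁/∂x = 4
∂G₂/∂y = 4*z - 6
∂G₃/∂z = -8*z - 8
∇·G = -4*z - 10
At (-1, 3, 2): -18.

-18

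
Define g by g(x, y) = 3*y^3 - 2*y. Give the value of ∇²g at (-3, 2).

∂²g/∂x² = 0
∂²g/∂y² = 18*y
∇²g = 18*y
At (-3, 2): 36.

36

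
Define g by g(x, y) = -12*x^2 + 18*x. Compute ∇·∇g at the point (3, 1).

∂²g/∂x² = -24
∂²g/∂y² = 0
∇²g = -24
At (3, 1): -24.

-24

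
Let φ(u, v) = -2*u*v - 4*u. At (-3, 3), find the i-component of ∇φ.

(∇φ)_1 = ∂φ/∂u = -2*v - 4
At (-3, 3): -10.

-10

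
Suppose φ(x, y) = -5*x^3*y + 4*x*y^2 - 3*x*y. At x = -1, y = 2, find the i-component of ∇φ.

(∇φ)_1 = ∂φ/∂x = -15*x^2*y + 4*y^2 - 3*y
At (-1, 2): -20.

-20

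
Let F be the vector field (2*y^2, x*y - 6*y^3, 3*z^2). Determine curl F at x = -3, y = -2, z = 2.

(0, 0, 6)

(∇×F)₁ = ∂F₃/∂y − ∂F₂/∂z = 0
(∇×F)₂ = ∂F₁/∂z − ∂F₃/∂x = 0
(∇×F)₃ = ∂F₂/∂x − ∂F₁/∂y = -3*y
∇×F = (0, 0, -3*y)
At (-3, -2, 2): (0, 0, 6).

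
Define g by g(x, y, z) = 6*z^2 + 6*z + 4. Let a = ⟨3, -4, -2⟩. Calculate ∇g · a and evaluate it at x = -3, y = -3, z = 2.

-60

∂g/∂x = 0
∂g/∂y = 0
∂g/∂z = 12*z + 6
∇g at (-3, -3, 2) = (0, 0, 30)
∇g · a = (0)(3) + (0)(-4) + (30)(-2) = -60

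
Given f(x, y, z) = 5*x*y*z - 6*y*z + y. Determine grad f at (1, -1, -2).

∂f/∂x = 5*y*z
∂f/∂y = 5*x*z - 6*z + 1
∂f/∂z = 5*x*y - 6*y
∇f = (5*y*z, 5*x*z - 6*z + 1, 5*x*y - 6*y)
At (1, -1, -2): (10, 3, 1).

(10, 3, 1)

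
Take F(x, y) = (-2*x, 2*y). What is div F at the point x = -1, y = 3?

∂F₁/∂x = -2
∂F₂/∂y = 2
∇·F = 0
At (-1, 3): 0.

0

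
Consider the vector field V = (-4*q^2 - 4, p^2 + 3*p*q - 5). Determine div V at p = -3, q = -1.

-9

∂V₁/∂p = 0
∂V₂/∂q = 3*p
∇·V = 3*p
At (-3, -1): -9.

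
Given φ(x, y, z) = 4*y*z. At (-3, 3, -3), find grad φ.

(0, -12, 12)

∂φ/∂x = 0
∂φ/∂y = 4*z
∂φ/∂z = 4*y
∇φ = (0, 4*z, 4*y)
At (-3, 3, -3): (0, -12, 12).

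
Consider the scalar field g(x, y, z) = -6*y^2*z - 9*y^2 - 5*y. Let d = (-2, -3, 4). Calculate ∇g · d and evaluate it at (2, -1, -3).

45

∂g/∂x = 0
∂g/∂y = -12*y*z - 18*y - 5
∂g/∂z = -6*y^2
∇g at (2, -1, -3) = (0, -23, -6)
∇g · d = (0)(-2) + (-23)(-3) + (-6)(4) = 45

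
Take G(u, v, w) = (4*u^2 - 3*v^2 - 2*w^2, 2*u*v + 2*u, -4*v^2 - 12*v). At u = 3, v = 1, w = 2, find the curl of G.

(∇×G)₁ = ∂G₃/∂v − ∂G₂/∂w = -8*v - 12
(∇×G)₂ = ∂G₁/∂w − ∂G₃/∂u = -4*w
(∇×G)₃ = ∂G₂/∂u − ∂G₁/∂v = 8*v + 2
∇×G = (-8*v - 12, -4*w, 8*v + 2)
At (3, 1, 2): (-20, -8, 10).

(-20, -8, 10)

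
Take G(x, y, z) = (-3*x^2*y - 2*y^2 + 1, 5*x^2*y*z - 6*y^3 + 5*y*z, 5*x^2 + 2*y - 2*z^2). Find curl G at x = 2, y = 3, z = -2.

(-73, -20, -96)

(∇×G)₁ = ∂G₃/∂y − ∂G₂/∂z = -5*x^2*y - 5*y + 2
(∇×G)₂ = ∂G₁/∂z − ∂G₃/∂x = -10*x
(∇×G)₃ = ∂G₂/∂x − ∂G₁/∂y = 3*x^2 + 10*x*y*z + 4*y
∇×G = (-5*x^2*y - 5*y + 2, -10*x, 3*x^2 + 10*x*y*z + 4*y)
At (2, 3, -2): (-73, -20, -96).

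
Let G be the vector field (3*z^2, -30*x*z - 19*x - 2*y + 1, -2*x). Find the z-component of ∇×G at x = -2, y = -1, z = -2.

41

(∇×G)_3 = ∂G₂/∂x − ∂G₁/∂y
= -30*z - 19 − (0)
= -30*z - 19
At (-2, -1, -2): 41.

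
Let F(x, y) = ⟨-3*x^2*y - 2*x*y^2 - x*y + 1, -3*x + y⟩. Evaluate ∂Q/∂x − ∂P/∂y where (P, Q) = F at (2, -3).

-13

∂F₂/∂x = -3
∂F₁/∂y = -3*x^2 - 4*x*y - x
Scalar curl = 3*x^2 + 4*x*y + x - 3
At (2, -3): -13.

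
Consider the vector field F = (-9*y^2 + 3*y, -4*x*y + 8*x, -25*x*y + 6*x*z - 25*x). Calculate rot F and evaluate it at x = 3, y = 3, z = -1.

(∇×F)₁ = ∂F₃/∂y − ∂F₂/∂z = -25*x
(∇×F)₂ = ∂F₁/∂z − ∂F₃/∂x = 25*y - 6*z + 25
(∇×F)₃ = ∂F₂/∂x − ∂F₁/∂y = 14*y + 5
∇×F = (-25*x, 25*y - 6*z + 25, 14*y + 5)
At (3, 3, -1): (-75, 106, 47).

(-75, 106, 47)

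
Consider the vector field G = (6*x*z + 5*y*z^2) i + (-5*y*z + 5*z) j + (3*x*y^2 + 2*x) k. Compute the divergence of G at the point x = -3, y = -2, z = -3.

-3

∂G₁/∂x = 6*z
∂G₂/∂y = -5*z
∂G₃/∂z = 0
∇·G = z
At (-3, -2, -3): -3.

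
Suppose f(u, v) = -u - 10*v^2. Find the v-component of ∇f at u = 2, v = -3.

60

(∇f)_2 = ∂f/∂v = -20*v
At (2, -3): 60.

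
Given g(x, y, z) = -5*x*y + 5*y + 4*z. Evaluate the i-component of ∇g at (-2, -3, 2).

(∇g)_1 = ∂g/∂x = -5*y
At (-2, -3, 2): 15.

15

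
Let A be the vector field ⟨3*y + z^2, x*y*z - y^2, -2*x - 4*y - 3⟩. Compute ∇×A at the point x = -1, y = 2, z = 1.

(∇×A)₁ = ∂A₃/∂y − ∂A₂/∂z = -x*y - 4
(∇×A)₂ = ∂A₁/∂z − ∂A₃/∂x = 2*z + 2
(∇×A)₃ = ∂A₂/∂x − ∂A₁/∂y = y*z - 3
∇×A = (-x*y - 4, 2*z + 2, y*z - 3)
At (-1, 2, 1): (-2, 4, -1).

(-2, 4, -1)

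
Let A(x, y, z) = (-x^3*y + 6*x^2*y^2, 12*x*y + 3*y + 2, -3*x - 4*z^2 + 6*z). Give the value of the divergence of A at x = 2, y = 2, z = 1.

∂A₁/∂x = -3*x^2*y + 12*x*y^2
∂A₂/∂y = 12*x + 3
∂A₃/∂z = -8*z + 6
∇·A = -3*x^2*y + 12*x*y^2 + 12*x - 8*z + 9
At (2, 2, 1): 97.

97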